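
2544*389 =989616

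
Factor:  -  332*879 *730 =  - 2^3 * 3^1*5^1 * 73^1*83^1*293^1 = -213034440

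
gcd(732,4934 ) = 2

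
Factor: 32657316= 2^2*3^1*2721443^1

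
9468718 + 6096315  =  15565033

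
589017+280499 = 869516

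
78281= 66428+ 11853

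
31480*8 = 251840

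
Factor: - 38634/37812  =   - 47/46 = - 2^(  -  1)*23^(-1 )*47^1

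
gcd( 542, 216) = 2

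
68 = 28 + 40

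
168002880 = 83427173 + 84575707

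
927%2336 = 927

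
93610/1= 93610 = 93610.00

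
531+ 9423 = 9954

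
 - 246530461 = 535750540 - 782281001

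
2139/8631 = 713/2877 = 0.25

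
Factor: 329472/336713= 2^8 *3^2*11^1*59^(  -  1)*439^( - 1) = 25344/25901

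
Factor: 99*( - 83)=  - 8217=- 3^2*11^1*83^1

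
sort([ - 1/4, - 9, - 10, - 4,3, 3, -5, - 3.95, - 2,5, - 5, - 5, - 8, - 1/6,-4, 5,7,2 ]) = [ - 10, - 9, - 8,-5, - 5, - 5, - 4, - 4, - 3.95, - 2, - 1/4 , - 1/6, 2,3,3,  5,5, 7]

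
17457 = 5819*3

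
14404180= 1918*7510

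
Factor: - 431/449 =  -431^1 * 449^(-1)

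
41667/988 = 42+9/52 = 42.17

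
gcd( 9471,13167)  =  231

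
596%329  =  267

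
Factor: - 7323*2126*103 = -1603575894= -2^1*3^1*103^1*1063^1*2441^1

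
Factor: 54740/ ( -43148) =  - 85/67 = -  5^1*17^1*67^( - 1)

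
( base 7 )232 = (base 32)3p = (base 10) 121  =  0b1111001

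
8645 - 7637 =1008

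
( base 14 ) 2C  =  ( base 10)40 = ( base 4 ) 220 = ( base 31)19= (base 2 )101000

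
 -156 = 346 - 502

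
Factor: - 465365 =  - 5^1*163^1*571^1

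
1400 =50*28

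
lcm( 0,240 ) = 0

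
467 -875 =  - 408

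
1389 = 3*463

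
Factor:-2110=-2^1*5^1 * 211^1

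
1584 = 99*16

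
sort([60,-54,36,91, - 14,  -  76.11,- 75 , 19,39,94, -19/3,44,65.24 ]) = [ - 76.11,-75, - 54, - 14,-19/3,19, 36,39, 44,  60 , 65.24, 91,94] 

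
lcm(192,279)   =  17856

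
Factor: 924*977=902748= 2^2 * 3^1 * 7^1*11^1*977^1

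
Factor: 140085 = 3^2* 5^1*11^1 * 283^1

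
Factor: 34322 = 2^1*131^2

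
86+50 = 136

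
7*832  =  5824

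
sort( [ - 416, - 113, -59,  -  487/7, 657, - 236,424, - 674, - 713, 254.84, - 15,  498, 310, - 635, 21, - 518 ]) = [ - 713, -674,  -  635, - 518, -416,  -  236,-113, - 487/7, - 59, - 15,21, 254.84, 310,424,498,657 ] 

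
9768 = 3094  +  6674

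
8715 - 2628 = 6087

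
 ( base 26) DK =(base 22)g6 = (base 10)358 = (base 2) 101100110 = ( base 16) 166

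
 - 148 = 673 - 821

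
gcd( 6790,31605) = 35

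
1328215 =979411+348804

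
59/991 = 59/991 = 0.06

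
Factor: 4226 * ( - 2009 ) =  - 8490034=   - 2^1*7^2*41^1*2113^1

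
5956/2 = 2978 =2978.00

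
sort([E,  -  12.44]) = [-12.44,E ]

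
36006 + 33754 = 69760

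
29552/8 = 3694 = 3694.00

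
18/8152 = 9/4076 = 0.00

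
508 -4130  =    -  3622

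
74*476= 35224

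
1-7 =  - 6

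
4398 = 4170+228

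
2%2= 0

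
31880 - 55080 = -23200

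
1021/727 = 1021/727=1.40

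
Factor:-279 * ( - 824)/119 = 2^3*3^2*7^( - 1)*17^( -1 )*31^1*103^1=229896/119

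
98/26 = 3+10/13 = 3.77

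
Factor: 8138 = 2^1*13^1  *  313^1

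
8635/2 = 4317 + 1/2 = 4317.50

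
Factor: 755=5^1*151^1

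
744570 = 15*49638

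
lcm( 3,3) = 3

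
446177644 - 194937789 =251239855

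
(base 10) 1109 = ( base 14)593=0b10001010101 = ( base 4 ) 101111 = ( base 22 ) 269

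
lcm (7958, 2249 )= 103454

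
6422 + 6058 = 12480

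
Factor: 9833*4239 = 41682087 = 3^3*157^1*9833^1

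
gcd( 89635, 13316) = 1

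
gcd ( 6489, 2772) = 63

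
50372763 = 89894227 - 39521464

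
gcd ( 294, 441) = 147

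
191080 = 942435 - 751355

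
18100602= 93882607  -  75782005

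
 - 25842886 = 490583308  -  516426194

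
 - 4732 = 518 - 5250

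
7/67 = 7/67 = 0.10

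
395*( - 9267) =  - 3660465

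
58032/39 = 1488  =  1488.00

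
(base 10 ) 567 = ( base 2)1000110111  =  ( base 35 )g7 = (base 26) ll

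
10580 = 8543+2037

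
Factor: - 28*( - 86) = 2408  =  2^3*7^1 * 43^1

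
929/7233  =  929/7233 = 0.13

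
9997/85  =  117 + 52/85 = 117.61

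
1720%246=244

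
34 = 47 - 13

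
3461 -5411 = -1950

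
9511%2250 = 511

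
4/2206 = 2/1103=0.00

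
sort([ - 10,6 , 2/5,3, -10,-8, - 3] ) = [-10, - 10,- 8, - 3,2/5 , 3,6] 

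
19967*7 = 139769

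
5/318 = 5/318 = 0.02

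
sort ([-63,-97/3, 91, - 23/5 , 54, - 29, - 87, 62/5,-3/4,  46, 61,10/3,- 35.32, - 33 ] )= [ - 87, - 63, - 35.32, - 33, - 97/3, - 29,  -  23/5, - 3/4, 10/3, 62/5,46,  54,61,  91 ]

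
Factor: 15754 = 2^1*7877^1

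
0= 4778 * 0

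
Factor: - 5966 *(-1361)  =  8119726 = 2^1*  19^1*157^1 *1361^1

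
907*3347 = 3035729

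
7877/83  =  7877/83 =94.90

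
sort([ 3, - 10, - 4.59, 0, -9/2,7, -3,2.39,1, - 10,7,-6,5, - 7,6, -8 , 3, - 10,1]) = [ - 10, - 10, - 10,  -  8 ,-7, - 6, - 4.59 ,  -  9/2, - 3,0,  1,1, 2.39,  3,3,5,6, 7,  7]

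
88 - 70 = 18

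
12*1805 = 21660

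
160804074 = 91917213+68886861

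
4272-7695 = -3423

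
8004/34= 235 + 7/17  =  235.41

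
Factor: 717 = 3^1*239^1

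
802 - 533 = 269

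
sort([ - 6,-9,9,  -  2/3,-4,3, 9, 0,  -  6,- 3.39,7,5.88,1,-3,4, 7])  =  [-9, - 6, - 6,-4, - 3.39 ,-3, - 2/3,0, 1, 3, 4, 5.88, 7,  7, 9, 9] 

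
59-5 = 54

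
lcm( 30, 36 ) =180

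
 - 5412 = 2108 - 7520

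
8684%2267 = 1883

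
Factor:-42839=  - 42839^1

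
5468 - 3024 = 2444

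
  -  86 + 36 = -50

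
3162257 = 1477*2141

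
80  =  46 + 34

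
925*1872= 1731600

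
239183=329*727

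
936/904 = 1 + 4/113 =1.04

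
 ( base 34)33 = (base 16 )69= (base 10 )105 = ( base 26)41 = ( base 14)77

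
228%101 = 26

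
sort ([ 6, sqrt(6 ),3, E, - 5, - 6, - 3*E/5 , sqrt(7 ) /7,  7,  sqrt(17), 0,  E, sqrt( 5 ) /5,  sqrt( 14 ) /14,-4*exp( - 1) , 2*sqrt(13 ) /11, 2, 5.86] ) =[ - 6, - 5, - 3*E/5 , -4*exp( - 1), 0, sqrt ( 14 ) /14 , sqrt(7)/7,sqrt( 5 ) /5 , 2 *sqrt( 13 ) /11,  2, sqrt( 6) , E, E, 3, sqrt(17 ), 5.86, 6, 7 ]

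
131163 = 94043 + 37120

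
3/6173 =3/6173  =  0.00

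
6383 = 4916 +1467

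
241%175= 66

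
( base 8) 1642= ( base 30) 110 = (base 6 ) 4150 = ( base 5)12210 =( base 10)930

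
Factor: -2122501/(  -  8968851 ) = 3^( - 2 )*17^1 * 124853^1*996539^(  -  1 ) 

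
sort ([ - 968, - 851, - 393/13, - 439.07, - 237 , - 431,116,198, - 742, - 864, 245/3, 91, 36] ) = [ - 968, - 864, - 851, - 742, - 439.07, - 431, - 237, -393/13, 36, 245/3,91 , 116,198]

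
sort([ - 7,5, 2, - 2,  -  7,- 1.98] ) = [ - 7 , - 7,-2, - 1.98, 2,5 ]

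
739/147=739/147 = 5.03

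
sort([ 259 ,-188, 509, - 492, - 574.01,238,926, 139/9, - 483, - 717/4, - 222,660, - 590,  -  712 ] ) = [ - 712,-590, - 574.01,-492, - 483, - 222, - 188, - 717/4, 139/9, 238 , 259 , 509,660,926]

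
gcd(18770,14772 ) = 2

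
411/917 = 411/917 = 0.45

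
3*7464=22392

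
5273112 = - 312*( -16901) 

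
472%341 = 131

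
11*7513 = 82643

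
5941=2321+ 3620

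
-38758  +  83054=44296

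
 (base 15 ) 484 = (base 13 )60A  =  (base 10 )1024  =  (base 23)1lc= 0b10000000000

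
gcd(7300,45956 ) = 4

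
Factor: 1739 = 37^1*47^1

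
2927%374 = 309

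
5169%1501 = 666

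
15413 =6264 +9149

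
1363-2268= - 905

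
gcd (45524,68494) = 2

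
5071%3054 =2017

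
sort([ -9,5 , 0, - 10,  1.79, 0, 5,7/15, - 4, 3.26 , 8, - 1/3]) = [ - 10,- 9, - 4, - 1/3,0,0,  7/15 , 1.79, 3.26,5, 5,8]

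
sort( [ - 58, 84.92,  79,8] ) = [ - 58, 8,79,  84.92 ] 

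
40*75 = 3000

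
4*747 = 2988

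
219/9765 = 73/3255  =  0.02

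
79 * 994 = 78526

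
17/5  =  3 + 2/5=3.40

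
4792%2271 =250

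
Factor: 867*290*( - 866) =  - 217738380 = - 2^2*3^1*5^1*17^2 * 29^1*433^1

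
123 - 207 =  - 84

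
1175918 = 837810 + 338108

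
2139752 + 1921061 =4060813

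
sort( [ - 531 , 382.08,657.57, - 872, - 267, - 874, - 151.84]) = [ - 874, - 872,-531,- 267, - 151.84, 382.08,657.57 ] 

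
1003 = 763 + 240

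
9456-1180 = 8276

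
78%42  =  36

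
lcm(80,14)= 560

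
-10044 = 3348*( - 3 )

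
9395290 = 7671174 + 1724116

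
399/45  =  133/15 = 8.87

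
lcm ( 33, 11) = 33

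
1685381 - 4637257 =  - 2951876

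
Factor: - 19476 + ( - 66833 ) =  - 86309  =  - 17^1  *  5077^1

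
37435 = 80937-43502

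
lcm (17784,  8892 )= 17784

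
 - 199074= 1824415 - 2023489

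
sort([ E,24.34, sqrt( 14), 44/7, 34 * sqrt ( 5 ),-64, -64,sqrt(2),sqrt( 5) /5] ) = [ - 64,-64,sqrt(5 ) /5,sqrt(2 ),E, sqrt ( 14),44/7,24.34,34 * sqrt( 5)] 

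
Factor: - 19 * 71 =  - 19^1*71^1 =-  1349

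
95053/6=95053/6=15842.17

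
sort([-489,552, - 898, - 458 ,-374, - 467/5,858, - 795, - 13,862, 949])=[ - 898, - 795, - 489, - 458,-374 , - 467/5 , - 13, 552, 858,  862,  949]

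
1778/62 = 889/31 = 28.68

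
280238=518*541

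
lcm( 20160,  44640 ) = 624960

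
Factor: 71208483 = 3^1*23^1*1032007^1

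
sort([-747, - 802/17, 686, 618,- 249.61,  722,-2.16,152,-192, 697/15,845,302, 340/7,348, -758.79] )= [-758.79,-747,-249.61, - 192,-802/17, - 2.16,697/15,340/7,  152,302,348, 618, 686,722,845 ] 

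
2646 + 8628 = 11274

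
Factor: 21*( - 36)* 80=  - 60480 = -  2^6*3^3*5^1*7^1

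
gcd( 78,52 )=26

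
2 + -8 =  - 6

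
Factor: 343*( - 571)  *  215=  - 42108395= - 5^1 * 7^3  *43^1*571^1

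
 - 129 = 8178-8307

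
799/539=1 + 260/539 = 1.48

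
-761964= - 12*63497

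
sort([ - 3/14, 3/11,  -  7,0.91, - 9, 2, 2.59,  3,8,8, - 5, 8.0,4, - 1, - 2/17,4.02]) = [ - 9, - 7, - 5, - 1, - 3/14, - 2/17, 3/11,0.91, 2, 2.59, 3,  4, 4.02, 8,  8,8.0]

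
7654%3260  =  1134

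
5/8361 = 5/8361= 0.00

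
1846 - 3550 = -1704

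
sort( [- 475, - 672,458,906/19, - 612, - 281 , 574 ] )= [ - 672, - 612, - 475 ,-281,  906/19,458,574]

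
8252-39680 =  - 31428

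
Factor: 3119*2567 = 8006473 =17^1*151^1*3119^1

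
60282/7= 60282/7=8611.71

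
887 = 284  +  603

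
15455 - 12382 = 3073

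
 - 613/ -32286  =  613/32286 = 0.02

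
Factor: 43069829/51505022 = 2^ (  -  1 )*11^3*881^ (-1) * 29231^( - 1 )*32359^1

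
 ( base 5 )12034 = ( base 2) 1101111110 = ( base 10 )894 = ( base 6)4050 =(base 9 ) 1203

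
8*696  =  5568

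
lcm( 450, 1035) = 10350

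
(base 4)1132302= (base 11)4615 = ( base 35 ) 4XB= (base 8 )13662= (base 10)6066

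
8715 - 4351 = 4364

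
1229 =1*1229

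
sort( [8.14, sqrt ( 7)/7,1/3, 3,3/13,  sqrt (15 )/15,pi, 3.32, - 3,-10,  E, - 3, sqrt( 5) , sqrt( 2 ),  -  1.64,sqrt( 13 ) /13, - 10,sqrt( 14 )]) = [-10, - 10 , - 3, - 3, - 1.64, 3/13,sqrt(15 ) /15, sqrt( 13)/13, 1/3,  sqrt( 7)/7, sqrt( 2), sqrt( 5 ) , E,  3,pi,3.32,sqrt(14),8.14 ]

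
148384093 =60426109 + 87957984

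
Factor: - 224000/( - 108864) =500/243= 2^2*3^( - 5)*5^3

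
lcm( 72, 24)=72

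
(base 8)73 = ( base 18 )35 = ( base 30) 1T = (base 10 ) 59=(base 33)1Q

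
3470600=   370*9380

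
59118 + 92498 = 151616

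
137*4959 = 679383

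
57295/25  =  2291 + 4/5 = 2291.80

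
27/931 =27/931 = 0.03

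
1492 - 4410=-2918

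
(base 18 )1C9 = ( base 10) 549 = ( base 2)1000100101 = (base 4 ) 20211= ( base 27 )K9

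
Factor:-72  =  -2^3*3^2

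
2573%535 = 433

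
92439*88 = 8134632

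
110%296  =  110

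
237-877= -640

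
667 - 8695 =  -8028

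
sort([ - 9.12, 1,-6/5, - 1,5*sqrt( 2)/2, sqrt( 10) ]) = [  -  9.12,-6/5,- 1, 1, sqrt( 10), 5*sqrt(2)/2]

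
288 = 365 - 77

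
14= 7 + 7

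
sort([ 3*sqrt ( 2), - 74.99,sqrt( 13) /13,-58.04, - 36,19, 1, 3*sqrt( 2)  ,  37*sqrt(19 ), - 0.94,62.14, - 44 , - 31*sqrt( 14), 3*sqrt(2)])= [ - 31*sqrt(14),-74.99, - 58.04, - 44, - 36,- 0.94, sqrt( 13) /13, 1,3*sqrt( 2 ),3*sqrt( 2),  3*sqrt( 2),19, 62.14,37*sqrt( 19 )]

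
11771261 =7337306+4433955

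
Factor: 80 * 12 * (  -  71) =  - 68160 = - 2^6*3^1*5^1 *71^1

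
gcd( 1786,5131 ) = 1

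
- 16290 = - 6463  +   - 9827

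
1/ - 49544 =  - 1/49544 = - 0.00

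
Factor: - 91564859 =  - 91564859^1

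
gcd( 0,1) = 1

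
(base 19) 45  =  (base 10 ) 81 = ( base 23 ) 3C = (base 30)2L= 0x51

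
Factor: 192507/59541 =7^1*103^1*223^( - 1) = 721/223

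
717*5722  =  4102674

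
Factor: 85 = 5^1*17^1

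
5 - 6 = -1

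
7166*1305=9351630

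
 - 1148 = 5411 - 6559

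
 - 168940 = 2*( -84470)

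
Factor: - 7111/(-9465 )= 3^( - 1) * 5^(-1 )*13^1*547^1 * 631^( -1)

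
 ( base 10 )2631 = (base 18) 823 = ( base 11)1A82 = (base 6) 20103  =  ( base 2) 101001000111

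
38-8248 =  - 8210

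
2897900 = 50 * 57958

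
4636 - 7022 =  - 2386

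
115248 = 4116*28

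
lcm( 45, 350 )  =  3150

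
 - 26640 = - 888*30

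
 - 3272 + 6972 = 3700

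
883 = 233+650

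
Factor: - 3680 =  - 2^5*5^1*23^1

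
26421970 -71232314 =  - 44810344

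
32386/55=588+46/55 = 588.84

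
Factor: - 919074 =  - 2^1*3^1*13^1*11783^1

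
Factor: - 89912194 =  - 2^1*44956097^1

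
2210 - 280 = 1930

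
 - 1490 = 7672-9162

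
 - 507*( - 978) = 495846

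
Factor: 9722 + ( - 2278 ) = 7444 =2^2*1861^1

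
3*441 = 1323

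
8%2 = 0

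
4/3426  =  2/1713  =  0.00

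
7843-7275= 568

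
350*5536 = 1937600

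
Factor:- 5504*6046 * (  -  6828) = 227216612352 = 2^10*3^1*43^1*569^1 *3023^1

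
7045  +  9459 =16504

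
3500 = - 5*( - 700 )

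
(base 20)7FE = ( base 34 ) 2nk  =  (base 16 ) C2A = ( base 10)3114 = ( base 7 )12036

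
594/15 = 198/5=39.60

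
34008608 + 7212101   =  41220709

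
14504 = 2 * 7252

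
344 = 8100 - 7756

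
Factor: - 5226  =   - 2^1*3^1*13^1*67^1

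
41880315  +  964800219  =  1006680534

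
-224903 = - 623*361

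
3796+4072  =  7868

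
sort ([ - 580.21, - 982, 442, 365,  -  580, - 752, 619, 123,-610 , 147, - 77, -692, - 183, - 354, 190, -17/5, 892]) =[ - 982,-752, - 692, - 610,  -  580.21, - 580, - 354, - 183,-77,-17/5, 123, 147, 190, 365, 442, 619,892 ] 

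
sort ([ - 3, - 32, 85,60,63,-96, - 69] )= [ - 96, - 69,-32, - 3,60, 63,85]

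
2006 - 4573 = -2567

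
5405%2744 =2661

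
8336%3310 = 1716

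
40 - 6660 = -6620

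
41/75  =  41/75 =0.55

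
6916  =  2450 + 4466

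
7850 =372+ 7478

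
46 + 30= 76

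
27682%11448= 4786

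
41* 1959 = 80319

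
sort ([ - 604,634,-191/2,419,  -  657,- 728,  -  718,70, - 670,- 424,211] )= [ - 728, - 718, - 670, - 657 ,  -  604, - 424, - 191/2, 70,211, 419,634 ]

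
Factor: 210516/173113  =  2^2*3^1*53^1*523^( - 1 ) = 636/523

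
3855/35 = 110 + 1/7 = 110.14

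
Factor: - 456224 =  - 2^5*53^1*269^1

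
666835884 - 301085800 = 365750084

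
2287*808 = 1847896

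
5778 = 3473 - -2305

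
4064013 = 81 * 50173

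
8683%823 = 453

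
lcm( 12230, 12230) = 12230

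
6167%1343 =795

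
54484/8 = 13621/2 = 6810.50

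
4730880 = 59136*80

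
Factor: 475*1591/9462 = 2^( - 1 )*3^ ( - 1)*5^2*37^1 *43^1 * 83^(  -  1 ) = 39775/498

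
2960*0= 0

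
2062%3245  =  2062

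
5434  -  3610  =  1824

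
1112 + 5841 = 6953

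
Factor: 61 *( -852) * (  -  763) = 2^2*3^1*7^1*61^1*71^1 * 109^1= 39654636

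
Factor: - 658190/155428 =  - 2^( - 1)*5^1*7^(-2) *83^1 = - 415/98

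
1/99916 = 1/99916 = 0.00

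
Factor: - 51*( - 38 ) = 1938 = 2^1*3^1*17^1*19^1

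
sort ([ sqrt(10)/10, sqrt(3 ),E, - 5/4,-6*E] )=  [ - 6*E , -5/4,sqrt(10) /10,sqrt( 3),E]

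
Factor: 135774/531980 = 2^(-1 )*3^2 * 5^( - 1 )*19^1*67^(- 1 ) =171/670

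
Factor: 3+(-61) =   -  58  =  - 2^1* 29^1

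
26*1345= 34970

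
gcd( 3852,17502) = 6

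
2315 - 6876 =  - 4561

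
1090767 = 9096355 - 8005588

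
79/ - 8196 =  - 1+8117/8196 = -0.01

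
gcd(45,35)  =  5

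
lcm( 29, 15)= 435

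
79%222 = 79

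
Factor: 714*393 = 2^1*3^2*7^1*17^1*131^1 = 280602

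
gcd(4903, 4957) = 1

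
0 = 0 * 6169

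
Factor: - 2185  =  -5^1 * 19^1*23^1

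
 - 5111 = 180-5291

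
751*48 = 36048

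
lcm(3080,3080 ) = 3080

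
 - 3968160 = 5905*(-672) 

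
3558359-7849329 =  - 4290970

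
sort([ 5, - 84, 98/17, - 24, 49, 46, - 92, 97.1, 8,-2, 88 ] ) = [ - 92,  -  84,  -  24, - 2,5,98/17, 8,46,49, 88, 97.1]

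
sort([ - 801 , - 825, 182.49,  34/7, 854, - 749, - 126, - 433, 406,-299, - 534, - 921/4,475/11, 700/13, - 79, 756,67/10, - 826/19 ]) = [ -825,-801,-749, - 534, - 433,-299  , - 921/4,-126, - 79, - 826/19,  34/7, 67/10,  475/11, 700/13 , 182.49, 406, 756, 854 ] 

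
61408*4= 245632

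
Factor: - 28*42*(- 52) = 61152 = 2^5*3^1*7^2*13^1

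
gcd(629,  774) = 1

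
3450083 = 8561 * 403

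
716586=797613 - 81027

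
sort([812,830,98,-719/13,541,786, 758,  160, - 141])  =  [ - 141, - 719/13,  98,  160,  541,758,786, 812,830] 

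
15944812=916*17407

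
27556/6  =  13778/3   =  4592.67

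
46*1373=63158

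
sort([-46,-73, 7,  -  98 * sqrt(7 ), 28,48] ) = [-98*sqrt( 7), - 73, - 46,7,  28, 48]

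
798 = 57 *14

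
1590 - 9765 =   -  8175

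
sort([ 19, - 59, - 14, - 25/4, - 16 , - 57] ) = [ - 59,- 57, - 16,  -  14, - 25/4,19 ]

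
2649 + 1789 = 4438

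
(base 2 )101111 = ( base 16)2f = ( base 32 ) 1f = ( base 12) 3B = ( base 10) 47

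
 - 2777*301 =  - 835877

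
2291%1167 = 1124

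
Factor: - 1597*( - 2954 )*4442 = 2^2*7^1*211^1*1597^1*2221^1=20955303796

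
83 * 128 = 10624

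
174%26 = 18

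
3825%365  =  175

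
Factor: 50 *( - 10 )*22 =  - 2^3*5^3*11^1 = - 11000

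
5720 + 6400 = 12120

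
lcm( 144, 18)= 144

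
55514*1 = 55514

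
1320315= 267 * 4945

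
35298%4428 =4302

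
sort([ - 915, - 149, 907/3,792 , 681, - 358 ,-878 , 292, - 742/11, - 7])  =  [ - 915 , - 878, - 358, - 149, - 742/11, - 7, 292,907/3,681, 792] 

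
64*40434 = 2587776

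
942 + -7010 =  - 6068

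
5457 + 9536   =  14993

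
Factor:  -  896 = -2^7 * 7^1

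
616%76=8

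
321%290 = 31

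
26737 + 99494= 126231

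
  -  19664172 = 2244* ( - 8763)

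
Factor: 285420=2^2*3^1 * 5^1*67^1*71^1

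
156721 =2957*53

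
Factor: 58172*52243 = 2^2*89^1*587^1*14543^1 = 3039079796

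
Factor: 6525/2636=2^(  -  2) * 3^2  *5^2*29^1*659^(  -  1)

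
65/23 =65/23 =2.83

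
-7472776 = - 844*8854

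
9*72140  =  649260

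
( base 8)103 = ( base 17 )3g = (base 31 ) 25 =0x43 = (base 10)67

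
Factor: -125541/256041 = -481/981 = -3^( - 2)*13^1*37^1*109^( - 1 )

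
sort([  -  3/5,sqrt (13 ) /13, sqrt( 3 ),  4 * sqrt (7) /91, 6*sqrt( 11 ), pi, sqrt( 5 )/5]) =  [-3/5,4 * sqrt( 7)/91,  sqrt(13 ) /13, sqrt( 5 )/5, sqrt(3 ), pi, 6*sqrt( 11)] 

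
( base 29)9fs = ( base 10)8032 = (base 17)1ad8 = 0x1F60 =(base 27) B0D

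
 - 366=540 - 906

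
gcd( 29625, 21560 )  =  5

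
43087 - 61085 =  - 17998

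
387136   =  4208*92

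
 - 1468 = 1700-3168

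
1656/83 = 1656/83= 19.95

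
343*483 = 165669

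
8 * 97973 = 783784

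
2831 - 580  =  2251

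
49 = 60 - 11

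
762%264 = 234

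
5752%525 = 502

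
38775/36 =12925/12=1077.08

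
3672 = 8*459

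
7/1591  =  7/1591=0.00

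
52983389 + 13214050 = 66197439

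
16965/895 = 18 + 171/179 = 18.96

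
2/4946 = 1/2473=0.00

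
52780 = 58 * 910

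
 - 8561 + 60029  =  51468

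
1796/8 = 449/2= 224.50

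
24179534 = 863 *28018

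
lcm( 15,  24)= 120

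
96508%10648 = 676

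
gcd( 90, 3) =3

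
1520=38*40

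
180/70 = 18/7 = 2.57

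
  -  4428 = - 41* 108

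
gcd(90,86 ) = 2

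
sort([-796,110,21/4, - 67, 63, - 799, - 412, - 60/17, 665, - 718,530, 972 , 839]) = [ - 799, - 796, - 718, - 412, - 67, - 60/17, 21/4,  63, 110 , 530, 665, 839,972]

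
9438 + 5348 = 14786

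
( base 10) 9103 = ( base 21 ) kda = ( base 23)H4I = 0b10001110001111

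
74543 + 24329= 98872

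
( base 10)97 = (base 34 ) 2T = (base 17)5C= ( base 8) 141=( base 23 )45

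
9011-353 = 8658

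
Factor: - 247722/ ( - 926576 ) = 123861/463288 = 2^( - 3 )*3^1 *7^ ( - 1)*19^1*41^1*53^1 * 8273^(-1)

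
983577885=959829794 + 23748091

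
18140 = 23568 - 5428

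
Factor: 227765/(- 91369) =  - 5^1*45553^1 *91369^ (-1)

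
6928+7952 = 14880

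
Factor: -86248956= - 2^2*3^1*17^1*422789^1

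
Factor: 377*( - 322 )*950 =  - 2^2*5^2*7^1*13^1*19^1*23^1  *  29^1 = - 115324300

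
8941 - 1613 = 7328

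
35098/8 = 17549/4 = 4387.25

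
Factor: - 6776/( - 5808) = 7/6 = 2^( - 1)*3^(-1) * 7^1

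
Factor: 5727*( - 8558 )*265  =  -12988091490 = - 2^1*3^1*5^1*11^1*23^1 * 53^1 * 83^1*389^1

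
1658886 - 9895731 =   -  8236845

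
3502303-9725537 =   -  6223234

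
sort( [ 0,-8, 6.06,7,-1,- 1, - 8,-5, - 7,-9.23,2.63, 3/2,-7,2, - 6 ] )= [ - 9.23, - 8, - 8, - 7, - 7, - 6,-5,- 1, - 1, 0,3/2,  2,2.63, 6.06 , 7 ]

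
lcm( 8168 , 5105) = 40840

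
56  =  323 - 267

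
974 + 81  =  1055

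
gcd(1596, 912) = 228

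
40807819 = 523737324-482929505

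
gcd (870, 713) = 1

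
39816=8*4977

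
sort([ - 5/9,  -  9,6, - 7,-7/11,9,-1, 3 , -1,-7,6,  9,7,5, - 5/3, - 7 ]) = [ - 9,- 7, - 7, - 7, - 5/3, - 1, - 1, - 7/11, - 5/9, 3,5, 6, 6, 7,9,9 ] 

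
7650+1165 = 8815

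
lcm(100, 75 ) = 300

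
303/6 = 101/2 = 50.50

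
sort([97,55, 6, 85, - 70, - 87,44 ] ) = [ - 87, -70,6, 44, 55, 85,97 ] 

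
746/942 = 373/471 = 0.79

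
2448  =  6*408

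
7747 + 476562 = 484309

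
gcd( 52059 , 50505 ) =777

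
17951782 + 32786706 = 50738488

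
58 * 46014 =2668812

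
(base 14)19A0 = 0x1228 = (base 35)3rs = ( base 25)7an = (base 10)4648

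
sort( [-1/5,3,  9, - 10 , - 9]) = [ - 10,  -  9, - 1/5,3,9]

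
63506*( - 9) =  - 571554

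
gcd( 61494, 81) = 3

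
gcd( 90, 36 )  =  18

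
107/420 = 107/420   =  0.25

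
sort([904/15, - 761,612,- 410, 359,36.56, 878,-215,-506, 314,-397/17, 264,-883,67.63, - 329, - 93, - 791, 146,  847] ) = [ - 883, - 791, - 761,- 506,  -  410, - 329, - 215,-93, - 397/17, 36.56, 904/15, 67.63, 146, 264,314, 359,  612, 847, 878 ]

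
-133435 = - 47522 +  - 85913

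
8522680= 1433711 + 7088969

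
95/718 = 95/718 = 0.13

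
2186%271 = 18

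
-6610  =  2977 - 9587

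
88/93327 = 88/93327  =  0.00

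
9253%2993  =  274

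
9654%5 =4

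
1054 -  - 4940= 5994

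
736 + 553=1289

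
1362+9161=10523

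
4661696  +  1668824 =6330520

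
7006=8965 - 1959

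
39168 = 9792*4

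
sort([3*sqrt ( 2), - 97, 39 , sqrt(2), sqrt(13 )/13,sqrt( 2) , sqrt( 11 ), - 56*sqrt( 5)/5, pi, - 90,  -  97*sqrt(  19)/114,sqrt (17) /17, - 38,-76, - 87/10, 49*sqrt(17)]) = [ - 97,-90, - 76,-38, - 56*sqrt( 5)/5,  -  87/10,-97*sqrt(19 ) /114, sqrt( 17 )/17,sqrt( 13 )/13,sqrt( 2),sqrt (2),pi, sqrt ( 11)  ,  3 *sqrt( 2 ), 39 , 49*sqrt( 17 )]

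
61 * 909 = 55449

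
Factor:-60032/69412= - 32/37  =  - 2^5*37^( - 1) 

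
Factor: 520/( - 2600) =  - 5^( - 1) = - 1/5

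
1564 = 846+718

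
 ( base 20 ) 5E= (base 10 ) 114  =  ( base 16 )72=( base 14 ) 82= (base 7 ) 222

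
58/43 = 58/43  =  1.35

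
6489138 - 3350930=3138208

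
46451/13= 46451/13= 3573.15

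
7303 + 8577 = 15880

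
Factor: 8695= 5^1*37^1*47^1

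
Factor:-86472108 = -2^2 * 3^2*37^1*64919^1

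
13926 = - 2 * ( - 6963 )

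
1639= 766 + 873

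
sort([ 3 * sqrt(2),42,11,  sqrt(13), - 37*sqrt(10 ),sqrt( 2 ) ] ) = [ - 37 * sqrt( 10), sqrt(2),sqrt( 13 )  ,  3*sqrt ( 2),11,42] 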